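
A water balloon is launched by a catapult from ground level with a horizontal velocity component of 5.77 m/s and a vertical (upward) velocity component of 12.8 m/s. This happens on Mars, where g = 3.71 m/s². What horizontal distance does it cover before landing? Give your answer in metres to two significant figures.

40 m

Flight time T = 2 v_y0 / g = 6.900 s.
Horizontal distance R = vₓ T = 5.770 × 6.900 = 39.81 m.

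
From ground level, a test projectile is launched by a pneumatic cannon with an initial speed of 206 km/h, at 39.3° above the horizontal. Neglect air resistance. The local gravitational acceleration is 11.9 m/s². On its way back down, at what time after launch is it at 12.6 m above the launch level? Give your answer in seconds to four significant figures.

Convert: 206 km/h = 206/3.6 = 57.22 m/s.
Resolve: vₓ = 57.22 cos 39.3° = 44.28 m/s and v_y0 = 57.22 sin 39.3° = 36.24 m/s.
Height y(t) = 36.24 t − 5.950 t² = 12.6 gives 5.950 t² − 36.24 t + 12.6 = 0.
t = [36.24 ± √(36.24² − 2·11.9·12.6)] / 11.9 = (36.24 ± 31.84) / 11.9, so t = 0.3701 s or t = 5.721 s.
The descending-branch root is 5.721 s.

5.721 s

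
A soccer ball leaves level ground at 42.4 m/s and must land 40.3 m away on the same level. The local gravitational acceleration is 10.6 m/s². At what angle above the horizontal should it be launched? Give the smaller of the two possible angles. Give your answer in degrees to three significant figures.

Level-ground range R = v₀² sin(2θ)/g ⇒ sin(2θ) = gR/v₀² = 10.6 × 40.3 / 42.4² = 0.2376.
2θ = 13.75° or 180° − 13.75° = 166.3°, so θ = 6.873° or 83.13°.
The smaller angle is 6.873°.

6.87°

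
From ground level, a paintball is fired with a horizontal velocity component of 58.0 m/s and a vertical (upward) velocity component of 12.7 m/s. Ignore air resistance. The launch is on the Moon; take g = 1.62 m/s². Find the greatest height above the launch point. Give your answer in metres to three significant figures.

Maximum height: H = v_y0² / (2g) = 12.70² / (2 × 1.62) = 49.78 m.

49.8 m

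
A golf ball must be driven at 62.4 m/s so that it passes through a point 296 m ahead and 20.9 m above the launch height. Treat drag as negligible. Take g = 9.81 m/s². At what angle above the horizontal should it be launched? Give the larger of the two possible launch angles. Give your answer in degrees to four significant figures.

64.76°

Trajectory: y = x tanθ − g x² (1 + tan²θ)/(2v₀²). With x = 296, y = 20.9, v₀ = 62.4, g = 9.81:
110.4 tan²θ − 296 tanθ + (131.3) = 0.
tanθ = [296 ± √(296² − 4 × 110.4 × (131.3))] / (2 × 110.4) = (296 ± 172.2) / 220.7, giving tanθ = 0.5607 or 2.121.
θ = 29.28° or 64.76°; the larger is 64.76°.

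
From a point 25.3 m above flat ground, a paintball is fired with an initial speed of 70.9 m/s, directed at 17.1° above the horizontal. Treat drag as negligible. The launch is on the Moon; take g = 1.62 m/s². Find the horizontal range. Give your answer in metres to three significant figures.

Components: vₓ = 70.90 cos 17.1° = 67.77 m/s, v_y0 = 70.90 sin 17.1° = 20.85 m/s.
Vertical motion (up positive, ground at y = 0): 0.8100 t² − (20.85) t − 25.3 = 0, so t = (20.85 + √(20.85² + 2·1.62·25.3)) / 1.62 = (20.85 + 22.73) / 1.62 = 26.90 s.
Horizontal distance: R = vₓ t = 67.77 × 26.90 = 1823 m.

1820 m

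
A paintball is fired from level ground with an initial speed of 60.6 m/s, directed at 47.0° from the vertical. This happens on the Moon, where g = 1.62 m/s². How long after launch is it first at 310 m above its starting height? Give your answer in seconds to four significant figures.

vₓ = 60.60 sin 47.0° = 44.32 m/s; v_y0 = 60.60 cos 47.0° = 41.33 m/s.
Set y = v_y0 t − ½ g t² = 310: 0.8100 t² − 41.33 t + 310 = 0.
t = [41.33 ± √(41.33² − 2·1.62·310)] / 1.62 = (41.33 ± 26.53) / 1.62, so t = 9.137 s or t = 41.89 s.
The first (ascending) time is 9.137 s.

9.137 s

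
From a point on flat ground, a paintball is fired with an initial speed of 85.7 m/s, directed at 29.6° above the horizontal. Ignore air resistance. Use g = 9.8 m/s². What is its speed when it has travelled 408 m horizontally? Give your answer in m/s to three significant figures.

Horizontal component vₓ = 85.70 cos 29.6° = 74.52 m/s; vertical v_y0 = 85.70 sin 29.6° = 42.33 m/s.
x = vₓ t ⇒ t = 408/74.52 = 5.475 s.
Vertical velocity there: v_y = v_y0 − g t = 42.33 − 9.80 × 5.475 = −11.33 m/s.
Speed: √(vₓ² + v_y²) = √(74.52² + 11.33²) = 75.37 m/s.

75.4 m/s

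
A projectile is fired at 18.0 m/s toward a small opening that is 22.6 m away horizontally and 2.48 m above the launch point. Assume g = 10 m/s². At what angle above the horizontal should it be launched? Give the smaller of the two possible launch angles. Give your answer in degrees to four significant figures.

29.81°

Trajectory: y = x tanθ − g x² (1 + tan²θ)/(2v₀²). With x = 22.6, y = 2.48, v₀ = 18.0, g = 10.0:
7.882 tan²θ − 22.6 tanθ + (10.36) = 0.
tanθ = [22.6 ± √(22.6² − 4 × 7.882 × (10.36))] / (2 × 7.882) = (22.6 ± 13.57) / 15.76, giving tanθ = 0.5730 or 2.294.
θ = 29.81° or 66.45°; the smaller is 29.81°.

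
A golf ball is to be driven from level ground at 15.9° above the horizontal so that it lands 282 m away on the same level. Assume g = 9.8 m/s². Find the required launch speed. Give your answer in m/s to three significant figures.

From R = (v₀² / g) sin 2θ: v₀ = √(gR / sin 2θ).
v₀ = √(9.80 × 282 / sin 31.80°) = √(2764 / 0.5270) = √5244.5 = 72.42 m/s.

72.4 m/s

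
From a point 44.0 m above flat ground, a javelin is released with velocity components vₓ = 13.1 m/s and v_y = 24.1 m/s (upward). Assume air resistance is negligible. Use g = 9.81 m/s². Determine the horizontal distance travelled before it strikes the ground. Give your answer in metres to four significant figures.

82.93 m

Vertical motion (up positive, ground at y = 0): 4.905 t² − (24.10) t − 44.0 = 0, so t = (24.10 + √(24.10² + 2·9.81·44.0)) / 9.81 = (24.10 + 38.00) / 9.81 = 6.330 s.
Horizontal distance: R = vₓ t = 13.10 × 6.330 = 82.93 m.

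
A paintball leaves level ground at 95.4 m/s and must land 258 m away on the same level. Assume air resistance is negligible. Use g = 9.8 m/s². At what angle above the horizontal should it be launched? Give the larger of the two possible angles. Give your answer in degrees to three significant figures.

81.9°

From R = (v₀²/g) sin 2θ: sin 2θ = 9.80 × 258 / 9101.2 = 0.2778.
2θ = 16.13° or 180° − 16.13° = 163.9°, so θ = 8.065° or 81.94°.
The larger angle is 81.94°.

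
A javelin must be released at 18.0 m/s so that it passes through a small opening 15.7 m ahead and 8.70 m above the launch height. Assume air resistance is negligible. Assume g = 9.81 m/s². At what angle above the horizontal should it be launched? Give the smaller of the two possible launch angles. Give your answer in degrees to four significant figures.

46.61°

Trajectory: y = x tanθ − g x² (1 + tan²θ)/(2v₀²). With x = 15.7, y = 8.70, v₀ = 18.0, g = 9.81:
3.732 tan²θ − 15.7 tanθ + (12.43) = 0.
tanθ = [15.7 ± √(15.7² − 4 × 3.732 × (12.43))] / (2 × 3.732) = (15.7 ± 7.806) / 7.463, giving tanθ = 1.058 or 3.150.
θ = 46.61° or 72.39°; the smaller is 46.61°.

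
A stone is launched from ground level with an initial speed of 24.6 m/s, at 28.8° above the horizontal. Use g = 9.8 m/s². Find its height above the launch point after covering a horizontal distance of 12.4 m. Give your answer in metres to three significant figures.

Horizontal component vₓ = 24.60 cos 28.8° = 21.56 m/s; vertical v_y0 = 24.60 sin 28.8° = 11.85 m/s.
At x = 12.4 m, t = x/vₓ = 12.4/21.56 = 0.5752 s.
Height: y = v_y0 t − ½ g t² = 11.85 × 0.5752 − 4.900 × 0.5752² = 6.817 − 1.621 = 5.196 m.

5.20 m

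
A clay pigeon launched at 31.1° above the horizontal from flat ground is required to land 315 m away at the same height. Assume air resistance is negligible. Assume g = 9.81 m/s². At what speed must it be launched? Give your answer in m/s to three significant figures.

Level-ground range: R = v₀² sin(2θ)/g, so v₀ = √(gR / sin 2θ).
v₀ = √(9.81 × 315 / sin 62.20°) = √(3090 / 0.8846) = √3493.3 = 59.10 m/s.

59.1 m/s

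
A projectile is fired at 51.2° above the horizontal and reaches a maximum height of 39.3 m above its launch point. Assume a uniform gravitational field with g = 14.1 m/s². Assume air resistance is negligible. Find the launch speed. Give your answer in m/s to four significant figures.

At the peak v_y = 0, so v_y0 = √(2gH) = √(2 × 14.1 × 39.3) = 33.29 m/s.
v_y0 = v₀ sin θ ⇒ v₀ = 33.29 / sin 51.2° = 42.72 m/s.

42.72 m/s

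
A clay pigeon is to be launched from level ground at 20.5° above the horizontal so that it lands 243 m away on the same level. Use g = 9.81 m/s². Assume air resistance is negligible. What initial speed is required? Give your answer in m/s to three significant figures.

60.3 m/s

From R = (v₀² / g) sin 2θ: v₀ = √(gR / sin 2θ).
v₀ = √(9.81 × 243 / sin 41.00°) = √(2384 / 0.6561) = √3633.6 = 60.28 m/s.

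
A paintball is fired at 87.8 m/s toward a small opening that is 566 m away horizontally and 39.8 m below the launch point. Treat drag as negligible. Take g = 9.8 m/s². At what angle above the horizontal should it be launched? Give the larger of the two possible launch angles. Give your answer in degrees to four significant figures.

Trajectory: y = x tanθ − g x² (1 + tan²θ)/(2v₀²). With x = 566, y = −39.8, v₀ = 87.8, g = 9.80:
203.6 tan²θ − 566 tanθ + (163.8) = 0.
tanθ = [566 ± √(566² − 4 × 203.6 × (163.8))] / (2 × 203.6) = (566 ± 432.3) / 407.3, giving tanθ = 0.3282 or 2.451.
θ = 18.17° or 67.81°; the larger is 67.81°.

67.81°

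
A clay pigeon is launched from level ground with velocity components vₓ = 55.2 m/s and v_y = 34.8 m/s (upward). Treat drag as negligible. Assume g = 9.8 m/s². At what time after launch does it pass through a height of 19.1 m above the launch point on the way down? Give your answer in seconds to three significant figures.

Require v_y0 t − ½ g t² = 19.1, i.e. 4.900 t² − 34.80 t + 19.1 = 0.
Quadratic formula: t = (34.80 ± √836.68) / 9.80 = (34.80 ± 28.93) / 9.80 → t = 0.5994 s or 6.503 s.
The descending-branch root is 6.503 s.

6.50 s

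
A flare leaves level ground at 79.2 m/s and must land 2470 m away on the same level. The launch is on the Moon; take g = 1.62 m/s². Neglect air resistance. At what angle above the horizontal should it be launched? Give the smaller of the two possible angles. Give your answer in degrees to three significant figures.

19.8°

R = v₀² sin 2θ / g gives sin 2θ = gR/v₀² = 1.62·2470/79.2² = 0.6379.
2θ = 39.64° or 180° − 39.64° = 140.4°, so θ = 19.82° or 70.18°.
The smaller angle is 19.82°.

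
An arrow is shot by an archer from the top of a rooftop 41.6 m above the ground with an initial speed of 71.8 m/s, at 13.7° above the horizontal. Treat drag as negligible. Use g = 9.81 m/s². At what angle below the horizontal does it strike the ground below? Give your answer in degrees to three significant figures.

25.5°

Resolve: vₓ = 71.80 cos 13.7° = 69.76 m/s and v_y0 = 71.80 sin 13.7° = 17.00 m/s.
Vertical motion (up positive, ground at y = 0): 4.905 t² − (17.00) t − 41.6 = 0, so t = (17.00 + √(17.00² + 2·9.81·41.6)) / 9.81 = (17.00 + 33.25) / 9.81 = 5.123 s.
At impact: v_y = v_y0 − g t = −33.25 m/s; vₓ = 69.76 m/s.
Angle below horizontal: arctan(|v_y|/vₓ) = arctan(33.25/69.76) = 25.48°.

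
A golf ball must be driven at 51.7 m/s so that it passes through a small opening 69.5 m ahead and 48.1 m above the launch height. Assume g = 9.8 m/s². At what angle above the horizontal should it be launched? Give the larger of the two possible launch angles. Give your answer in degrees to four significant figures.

Trajectory: y = x tanθ − g x² (1 + tan²θ)/(2v₀²). With x = 69.5, y = 48.1, v₀ = 51.7, g = 9.80:
8.855 tan²θ − 69.5 tanθ + (56.95) = 0.
tanθ = [69.5 ± √(69.5² − 4 × 8.855 × (56.95))] / (2 × 8.855) = (69.5 ± 53.04) / 17.71, giving tanθ = 0.9296 or 6.919.
θ = 42.91° or 81.78°; the larger is 81.78°.

81.78°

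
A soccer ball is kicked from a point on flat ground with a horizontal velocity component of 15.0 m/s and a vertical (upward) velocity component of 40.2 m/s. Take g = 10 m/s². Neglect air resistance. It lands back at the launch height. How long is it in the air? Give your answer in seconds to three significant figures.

8.04 s

It returns to y = 0 when t = 2 v_y0 / g = 2(40.20)/10.0 = 8.040 s.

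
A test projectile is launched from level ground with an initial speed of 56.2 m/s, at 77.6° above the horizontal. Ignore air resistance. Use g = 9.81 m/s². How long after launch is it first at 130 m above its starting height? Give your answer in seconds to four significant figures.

3.404 s

vₓ = 56.20 cos 77.6° = 12.07 m/s; v_y0 = 56.20 sin 77.6° = 54.89 m/s.
Require v_y0 t − ½ g t² = 130, i.e. 4.905 t² − 54.89 t + 130 = 0.
t = [54.89 ± √(54.89² − 2·9.81·130)] / 9.81 = (54.89 ± 21.50) / 9.81, so t = 3.404 s or t = 7.787 s.
The first (ascending) time is 3.404 s.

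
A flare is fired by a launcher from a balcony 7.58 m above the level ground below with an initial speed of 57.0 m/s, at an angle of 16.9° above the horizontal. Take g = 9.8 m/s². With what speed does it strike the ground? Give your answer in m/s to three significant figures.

58.3 m/s

Horizontal component vₓ = 57.00 cos 16.9° = 54.54 m/s; vertical v_y0 = 57.00 sin 16.9° = 16.57 m/s.
Vertical motion (up positive, ground at y = 0): 4.900 t² − (16.57) t − 7.58 = 0, so t = (16.57 + √(16.57² + 2·9.80·7.58)) / 9.80 = (16.57 + 20.57) / 9.80 = 3.790 s.
Vertical velocity at impact: v_y = v_y0 − g t = 16.57 − 9.80 × 3.790 = −20.57 m/s.
Speed: |v| = √(vₓ² + v_y²) = √(54.54² + 20.57²) = 58.29 m/s.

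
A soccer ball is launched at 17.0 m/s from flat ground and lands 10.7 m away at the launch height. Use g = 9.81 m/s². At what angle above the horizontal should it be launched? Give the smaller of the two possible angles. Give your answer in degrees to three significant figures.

10.6°

From R = (v₀²/g) sin 2θ: sin 2θ = 9.81 × 10.7 / 289.00 = 0.3632.
2θ = 21.30° or 180° − 21.30° = 158.7°, so θ = 10.65° or 79.35°.
The smaller angle is 10.65°.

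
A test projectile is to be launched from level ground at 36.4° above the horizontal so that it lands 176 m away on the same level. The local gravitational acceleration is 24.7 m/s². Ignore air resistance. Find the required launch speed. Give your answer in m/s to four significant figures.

From R = (v₀² / g) sin 2θ: v₀ = √(gR / sin 2θ).
v₀ = √(24.7 × 176 / sin 72.80°) = √(4347 / 0.9553) = √4550.7 = 67.46 m/s.

67.46 m/s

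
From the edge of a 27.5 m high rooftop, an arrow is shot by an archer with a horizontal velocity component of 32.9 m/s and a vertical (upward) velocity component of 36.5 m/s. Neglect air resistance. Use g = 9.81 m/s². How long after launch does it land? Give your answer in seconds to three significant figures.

8.13 s

The projectile lands when y = 27.5 + (36.50) t − ½·9.81·t² = 0. Positive root: t = (36.50 + √(36.50² + 2·9.81·27.5)) / 9.81 = (36.50 + 43.26) / 9.81 = 8.131 s.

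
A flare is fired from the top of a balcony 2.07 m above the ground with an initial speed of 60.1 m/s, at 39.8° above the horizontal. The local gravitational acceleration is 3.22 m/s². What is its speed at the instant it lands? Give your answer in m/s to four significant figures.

Components: vₓ = 60.10 cos 39.8° = 46.17 m/s, v_y0 = 60.10 sin 39.8° = 38.47 m/s.
Vertical motion (up positive, ground at y = 0): 1.610 t² − (38.47) t − 2.07 = 0, so t = (38.47 + √(38.47² + 2·3.22·2.07)) / 3.22 = (38.47 + 38.64) / 3.22 = 23.95 s.
Vertical velocity at impact: v_y = v_y0 − g t = 38.47 − 3.22 × 23.95 = −38.64 m/s.
Speed: |v| = √(vₓ² + v_y²) = √(46.17² + 38.64²) = 60.21 m/s.

60.21 m/s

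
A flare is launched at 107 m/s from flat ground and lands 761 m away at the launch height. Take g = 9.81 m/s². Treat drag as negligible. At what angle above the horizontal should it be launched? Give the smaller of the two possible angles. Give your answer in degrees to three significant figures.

20.3°

Level-ground range R = v₀² sin(2θ)/g ⇒ sin(2θ) = gR/v₀² = 9.81 × 761 / 107² = 0.6521.
2θ = 40.70° or 180° − 40.70° = 139.3°, so θ = 20.35° or 69.65°.
The smaller angle is 20.35°.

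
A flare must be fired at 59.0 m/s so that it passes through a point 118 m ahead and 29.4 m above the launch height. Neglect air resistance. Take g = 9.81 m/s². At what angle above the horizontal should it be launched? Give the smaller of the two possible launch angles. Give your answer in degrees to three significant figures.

Trajectory: y = x tanθ − g x² (1 + tan²θ)/(2v₀²). With x = 118, y = 29.4, v₀ = 59.0, g = 9.81:
19.62 tan²θ − 118 tanθ + (49.02) = 0.
tanθ = [118 ± √(118² − 4 × 19.62 × (49.02))] / (2 × 19.62) = (118 ± 100.4) / 39.24, giving tanθ = 0.4489 or 5.565.
θ = 24.18° or 79.81°; the smaller is 24.18°.

24.2°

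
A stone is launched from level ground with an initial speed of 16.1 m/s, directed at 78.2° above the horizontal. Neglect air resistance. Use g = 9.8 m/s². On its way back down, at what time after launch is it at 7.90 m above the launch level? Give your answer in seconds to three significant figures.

Horizontal component vₓ = 16.10 cos 78.2° = 3.292 m/s; vertical v_y0 = 16.10 sin 78.2° = 15.76 m/s.
Height y(t) = 15.76 t − 4.900 t² = 7.90 gives 4.900 t² − 15.76 t + 7.90 = 0.
t = [15.76 ± √(15.76² − 2·9.80·7.90)] / 9.80 = (15.76 ± 9.671) / 9.80, so t = 0.6213 s or t = 2.595 s.
The descending-branch root is 2.595 s.

2.59 s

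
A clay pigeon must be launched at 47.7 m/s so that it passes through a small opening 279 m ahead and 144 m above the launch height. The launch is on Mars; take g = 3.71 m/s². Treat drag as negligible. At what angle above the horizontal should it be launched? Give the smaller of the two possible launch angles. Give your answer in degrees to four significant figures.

Trajectory: y = x tanθ − g x² (1 + tan²θ)/(2v₀²). With x = 279, y = 144, v₀ = 47.7, g = 3.71:
63.46 tan²θ − 279 tanθ + (207.5) = 0.
tanθ = [279 ± √(279² − 4 × 63.46 × (207.5))] / (2 × 63.46) = (279 ± 158.7) / 126.9, giving tanθ = 0.9480 or 3.448.
θ = 43.47° or 73.83°; the smaller is 43.47°.

43.47°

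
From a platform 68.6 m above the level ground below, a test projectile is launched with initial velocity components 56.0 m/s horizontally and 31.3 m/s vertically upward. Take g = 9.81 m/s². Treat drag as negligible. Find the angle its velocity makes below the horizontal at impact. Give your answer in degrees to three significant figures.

With up positive and y = 0 at the ground: y(t) = 68.6 + (31.30) t − 4.905 t². Setting y = 0 and taking the positive root: t = [31.30 + √(31.30² + 2·9.81·68.6)] / 9.81 = (31.30 + 48.22) / 9.81 = 8.106 s.
At impact: v_y = v_y0 − g t = −48.22 m/s; vₓ = 56.00 m/s.
Angle below horizontal: arctan(|v_y|/vₓ) = arctan(48.22/56.00) = 40.73°.

40.7°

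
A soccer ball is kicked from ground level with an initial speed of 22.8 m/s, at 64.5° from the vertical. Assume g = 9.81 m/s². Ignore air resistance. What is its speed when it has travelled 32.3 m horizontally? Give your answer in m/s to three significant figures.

21.3 m/s

Components: vₓ = 22.80 sin 64.5° = 20.58 m/s, v_y0 = 22.80 cos 64.5° = 9.816 m/s.
At x = 32.3 m, t = x/vₓ = 32.3/20.58 = 1.570 s.
Vertical velocity there: v_y = v_y0 − g t = 9.816 − 9.81 × 1.570 = −5.582 m/s.
Speed: √(vₓ² + v_y²) = √(20.58² + 5.582²) = 21.32 m/s.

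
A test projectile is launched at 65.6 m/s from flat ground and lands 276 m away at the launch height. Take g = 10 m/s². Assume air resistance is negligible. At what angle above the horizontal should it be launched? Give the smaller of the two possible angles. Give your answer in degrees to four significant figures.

From R = (v₀²/g) sin 2θ: sin 2θ = 10.0 × 276 / 4303.4 = 0.6414.
2θ = 39.89° or 180° − 39.89° = 140.1°, so θ = 19.95° or 70.05°.
The smaller angle is 19.95°.

19.95°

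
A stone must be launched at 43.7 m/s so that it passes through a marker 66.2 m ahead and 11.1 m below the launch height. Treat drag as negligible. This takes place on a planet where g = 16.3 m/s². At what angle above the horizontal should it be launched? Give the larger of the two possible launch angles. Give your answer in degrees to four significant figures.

Trajectory: y = x tanθ − g x² (1 + tan²θ)/(2v₀²). With x = 66.2, y = −11.1, v₀ = 43.7, g = 16.3:
18.70 tan²θ − 66.2 tanθ + (7.603) = 0.
tanθ = [66.2 ± √(66.2² − 4 × 18.70 × (7.603))] / (2 × 18.70) = (66.2 ± 61.75) / 37.41, giving tanθ = 0.1188 or 3.421.
θ = 6.777° or 73.70°; the larger is 73.70°.

73.70°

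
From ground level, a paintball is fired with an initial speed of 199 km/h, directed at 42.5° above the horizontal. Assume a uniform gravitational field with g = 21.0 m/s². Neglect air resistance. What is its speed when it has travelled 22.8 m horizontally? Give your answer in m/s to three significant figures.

Convert: 199 km/h = 199/3.6 = 55.28 m/s.
vₓ = 55.28 cos 42.5° = 40.76 m/s; v_y0 = 55.28 sin 42.5° = 37.35 m/s.
x = vₓ t ⇒ t = 22.8/40.76 = 0.5594 s.
Vertical velocity there: v_y = v_y0 − g t = 37.35 − 21.0 × 0.5594 = 25.60 m/s.
Speed: √(vₓ² + v_y²) = √(40.76² + 25.60²) = 48.13 m/s.

48.1 m/s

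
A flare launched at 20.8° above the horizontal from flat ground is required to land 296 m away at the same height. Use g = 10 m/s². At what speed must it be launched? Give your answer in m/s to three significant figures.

Level-ground range: R = v₀² sin(2θ)/g, so v₀ = √(gR / sin 2θ).
v₀ = √(10.0 × 296 / sin 41.60°) = √(2960 / 0.6639) = √4458.3 = 66.77 m/s.

66.8 m/s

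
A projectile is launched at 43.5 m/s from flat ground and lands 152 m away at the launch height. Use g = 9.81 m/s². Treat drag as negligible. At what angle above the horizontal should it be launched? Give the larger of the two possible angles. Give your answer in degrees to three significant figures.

64.0°

Level-ground range R = v₀² sin(2θ)/g ⇒ sin(2θ) = gR/v₀² = 9.81 × 152 / 43.5² = 0.7880.
2θ = 52.00° or 180° − 52.00° = 128.0°, so θ = 26.00° or 64.00°.
The larger angle is 64.00°.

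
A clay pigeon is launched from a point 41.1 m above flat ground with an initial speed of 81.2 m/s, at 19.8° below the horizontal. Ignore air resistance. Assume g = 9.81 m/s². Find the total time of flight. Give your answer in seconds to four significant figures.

1.226 s

Resolve: vₓ = 81.20 cos 19.8° = 76.40 m/s and v_y0 = −27.51 m/s (downward).
Vertical motion (up positive, ground at y = 0): 4.905 t² − (−27.51) t − 41.1 = 0, so t = (−27.51 + √(27.51² + 2·9.81·41.1)) / 9.81 = (−27.51 + 39.53) / 9.81 = 1.226 s.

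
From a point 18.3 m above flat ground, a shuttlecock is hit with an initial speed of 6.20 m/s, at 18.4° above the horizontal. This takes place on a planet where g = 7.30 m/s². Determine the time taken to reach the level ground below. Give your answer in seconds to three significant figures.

2.52 s

Horizontal component vₓ = 6.200 cos 18.4° = 5.883 m/s; vertical v_y0 = 6.200 sin 18.4° = 1.957 m/s.
The projectile lands when y = 18.3 + (1.957) t − ½·7.30·t² = 0. Positive root: t = (1.957 + √(1.957² + 2·7.30·18.3)) / 7.30 = (1.957 + 16.46) / 7.30 = 2.523 s.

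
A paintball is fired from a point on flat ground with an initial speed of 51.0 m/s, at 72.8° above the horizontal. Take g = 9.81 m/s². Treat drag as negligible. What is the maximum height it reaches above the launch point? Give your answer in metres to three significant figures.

Resolve: vₓ = 51.00 cos 72.8° = 15.08 m/s and v_y0 = 51.00 sin 72.8° = 48.72 m/s.
Peak height H = v_y0² / (2g) = 2373.6 / 19.62 = 121.0 m.

121 m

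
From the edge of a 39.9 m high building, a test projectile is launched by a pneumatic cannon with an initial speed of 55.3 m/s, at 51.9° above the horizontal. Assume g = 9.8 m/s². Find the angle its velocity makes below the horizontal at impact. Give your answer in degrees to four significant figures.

vₓ = 55.30 cos 51.9° = 34.12 m/s; v_y0 = 55.30 sin 51.9° = 43.52 m/s.
With up positive and y = 0 at the ground: y(t) = 39.9 + (43.52) t − 4.900 t². Setting y = 0 and taking the positive root: t = [43.52 + √(43.52² + 2·9.80·39.9)] / 9.80 = (43.52 + 51.73) / 9.80 = 9.719 s.
At impact: v_y = v_y0 − g t = −51.73 m/s; vₓ = 34.12 m/s.
Angle below horizontal: arctan(|v_y|/vₓ) = arctan(51.73/34.12) = 56.59°.

56.59°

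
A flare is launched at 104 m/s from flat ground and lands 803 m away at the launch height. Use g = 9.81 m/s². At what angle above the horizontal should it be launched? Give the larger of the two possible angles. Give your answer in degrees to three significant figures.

From R = (v₀²/g) sin 2θ: sin 2θ = 9.81 × 803 / 10816 = 0.7283.
2θ = 46.75° or 180° − 46.75° = 133.3°, so θ = 23.37° or 66.63°.
The larger angle is 66.63°.

66.6°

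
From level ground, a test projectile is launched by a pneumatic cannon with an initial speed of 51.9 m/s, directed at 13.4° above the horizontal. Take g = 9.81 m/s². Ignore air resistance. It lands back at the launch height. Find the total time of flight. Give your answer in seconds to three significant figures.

2.45 s

vₓ = 51.90 cos 13.4° = 50.49 m/s; v_y0 = 51.90 sin 13.4° = 12.03 m/s.
Landing at launch height ⇒ T = 2 v_y0 / g = 2 × 12.03 / 9.81 = 2.452 s.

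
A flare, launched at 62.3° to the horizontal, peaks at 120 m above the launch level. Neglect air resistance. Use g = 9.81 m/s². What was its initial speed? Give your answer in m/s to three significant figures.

54.8 m/s

At the peak v_y = 0, so v_y0 = √(2gH) = √(2 × 9.81 × 120) = 48.52 m/s.
v_y0 = v₀ sin θ ⇒ v₀ = 48.52 / sin 62.3° = 54.80 m/s.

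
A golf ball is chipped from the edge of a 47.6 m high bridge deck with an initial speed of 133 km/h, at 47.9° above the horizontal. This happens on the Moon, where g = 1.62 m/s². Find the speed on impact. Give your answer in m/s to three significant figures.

39.0 m/s

Convert: 133 km/h = 133/3.6 = 36.94 m/s.
Resolve: vₓ = 36.94 cos 47.9° = 24.77 m/s and v_y0 = 36.94 sin 47.9° = 27.41 m/s.
Vertical motion (up positive, ground at y = 0): 0.8100 t² − (27.41) t − 47.6 = 0, so t = (27.41 + √(27.41² + 2·1.62·47.6)) / 1.62 = (27.41 + 30.09) / 1.62 = 35.50 s.
Vertical velocity at impact: v_y = v_y0 − g t = 27.41 − 1.62 × 35.50 = −30.09 m/s.
Speed: |v| = √(vₓ² + v_y²) = √(24.77² + 30.09²) = 38.98 m/s.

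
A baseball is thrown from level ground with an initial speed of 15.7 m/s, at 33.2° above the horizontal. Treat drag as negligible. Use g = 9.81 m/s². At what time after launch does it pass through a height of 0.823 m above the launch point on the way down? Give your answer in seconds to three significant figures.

Components: vₓ = 15.70 cos 33.2° = 13.14 m/s, v_y0 = 15.70 sin 33.2° = 8.597 m/s.
Require v_y0 t − ½ g t² = 0.823, i.e. 4.905 t² − 8.597 t + 0.823 = 0.
t = [8.597 ± √(8.597² − 2·9.81·0.823)] / 9.81 = (8.597 ± 7.600) / 9.81, so t = 0.1016 s or t = 1.651 s.
The descending-branch root is 1.651 s.

1.65 s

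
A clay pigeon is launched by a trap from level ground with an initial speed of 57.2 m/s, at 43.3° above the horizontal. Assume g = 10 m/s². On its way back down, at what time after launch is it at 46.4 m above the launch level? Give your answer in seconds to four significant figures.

6.395 s

Components: vₓ = 57.20 cos 43.3° = 41.63 m/s, v_y0 = 57.20 sin 43.3° = 39.23 m/s.
Height y(t) = 39.23 t − 5.000 t² = 46.4 gives 5.000 t² − 39.23 t + 46.4 = 0.
Quadratic formula: t = (39.23 ± √610.90) / 10.0 = (39.23 ± 24.72) / 10.0 → t = 1.451 s or 6.395 s.
The descending-branch root is 6.395 s.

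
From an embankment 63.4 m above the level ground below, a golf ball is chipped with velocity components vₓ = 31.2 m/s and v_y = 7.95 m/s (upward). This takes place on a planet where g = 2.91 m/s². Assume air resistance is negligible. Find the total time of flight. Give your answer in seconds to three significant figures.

The projectile lands when y = 63.4 + (7.950) t − ½·2.91·t² = 0. Positive root: t = (7.950 + √(7.950² + 2·2.91·63.4)) / 2.91 = (7.950 + 20.79) / 2.91 = 9.876 s.

9.88 s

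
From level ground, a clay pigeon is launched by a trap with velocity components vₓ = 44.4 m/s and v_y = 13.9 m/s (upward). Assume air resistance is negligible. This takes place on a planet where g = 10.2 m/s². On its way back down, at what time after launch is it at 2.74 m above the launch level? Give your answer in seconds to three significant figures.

2.51 s

Height y(t) = 13.90 t − 5.100 t² = 2.74 gives 5.100 t² − 13.90 t + 2.74 = 0.
t = [13.90 ± √(13.90² − 2·10.2·2.74)] / 10.2 = (13.90 ± 11.72) / 10.2, so t = 0.2139 s or t = 2.512 s.
The descending-branch root is 2.512 s.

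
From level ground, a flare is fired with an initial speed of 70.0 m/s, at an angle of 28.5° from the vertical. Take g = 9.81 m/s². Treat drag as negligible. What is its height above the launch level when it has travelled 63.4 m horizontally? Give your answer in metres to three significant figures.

99.1 m

Components: vₓ = 70.00 sin 28.5° = 33.40 m/s, v_y0 = 70.00 cos 28.5° = 61.52 m/s.
Time to reach x = 63.4 m: t = x/vₓ = 63.4/33.40 = 1.898 s.
Height: y = v_y0 t − ½ g t² = 61.52 × 1.898 − 4.905 × 1.898² = 116.8 − 17.67 = 99.10 m.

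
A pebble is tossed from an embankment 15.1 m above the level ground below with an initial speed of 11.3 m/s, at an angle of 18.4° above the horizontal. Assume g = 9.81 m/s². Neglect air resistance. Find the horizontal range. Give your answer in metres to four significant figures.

vₓ = 11.30 cos 18.4° = 10.72 m/s; v_y0 = 11.30 sin 18.4° = 3.567 m/s.
The projectile lands when y = 15.1 + (3.567) t − ½·9.81·t² = 0. Positive root: t = (3.567 + √(3.567² + 2·9.81·15.1)) / 9.81 = (3.567 + 17.58) / 9.81 = 2.155 s.
Horizontal distance: R = vₓ t = 10.72 × 2.155 = 23.11 m.

23.11 m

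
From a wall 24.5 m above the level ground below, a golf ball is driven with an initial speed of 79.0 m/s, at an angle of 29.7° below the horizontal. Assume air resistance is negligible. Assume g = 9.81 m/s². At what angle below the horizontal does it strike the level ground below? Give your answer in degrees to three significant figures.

33.2°

Components: vₓ = 79.00 cos 29.7° = 68.62 m/s, v_y0 = −39.14 m/s (downward).
With up positive and y = 0 at the ground: y(t) = 24.5 + (−39.14) t − 4.905 t². Setting y = 0 and taking the positive root: t = [−39.14 + √(39.14² + 2·9.81·24.5)] / 9.81 = (−39.14 + 44.86) / 9.81 = 0.5833 s.
At impact: v_y = v_y0 − g t = −44.86 m/s; vₓ = 68.62 m/s.
Angle below horizontal: arctan(|v_y|/vₓ) = arctan(44.86/68.62) = 33.18°.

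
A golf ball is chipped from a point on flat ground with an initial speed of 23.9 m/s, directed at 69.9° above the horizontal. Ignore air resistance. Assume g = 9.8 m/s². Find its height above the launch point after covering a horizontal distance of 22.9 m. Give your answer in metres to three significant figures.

Resolve: vₓ = 23.90 cos 69.9° = 8.213 m/s and v_y0 = 23.90 sin 69.9° = 22.44 m/s.
x = vₓ t ⇒ t = 22.9/8.213 = 2.788 s.
Height: y = v_y0 t − ½ g t² = 22.44 × 2.788 − 4.900 × 2.788² = 62.58 − 38.09 = 24.49 m.

24.5 m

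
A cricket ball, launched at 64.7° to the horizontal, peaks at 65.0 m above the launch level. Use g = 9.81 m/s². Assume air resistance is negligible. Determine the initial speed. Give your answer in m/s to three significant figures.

39.5 m/s

At the peak v_y = 0, so v_y0 = √(2gH) = √(2 × 9.81 × 65.0) = 35.71 m/s.
v_y0 = v₀ sin θ ⇒ v₀ = 35.71 / sin 64.7° = 39.50 m/s.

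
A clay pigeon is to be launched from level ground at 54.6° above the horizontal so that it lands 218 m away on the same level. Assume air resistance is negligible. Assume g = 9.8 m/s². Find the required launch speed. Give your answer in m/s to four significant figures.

47.56 m/s

Level-ground range: R = v₀² sin(2θ)/g, so v₀ = √(gR / sin 2θ).
v₀ = √(9.80 × 218 / sin 109.2°) = √(2136 / 0.9444) = √2262.2 = 47.56 m/s.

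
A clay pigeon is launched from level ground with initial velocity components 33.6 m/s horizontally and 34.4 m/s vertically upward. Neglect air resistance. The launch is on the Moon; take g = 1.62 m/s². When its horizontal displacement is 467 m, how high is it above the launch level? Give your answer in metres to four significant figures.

321.6 m

At x = 467 m, t = x/vₓ = 467/33.60 = 13.90 s.
Height: y = v_y0 t − ½ g t² = 34.40 × 13.90 − 0.8100 × 13.90² = 478.1 − 156.5 = 321.6 m.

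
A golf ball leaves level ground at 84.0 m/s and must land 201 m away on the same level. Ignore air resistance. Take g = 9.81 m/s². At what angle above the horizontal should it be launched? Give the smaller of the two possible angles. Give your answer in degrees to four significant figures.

R = v₀² sin 2θ / g gives sin 2θ = gR/v₀² = 9.81·201/84.0² = 0.2795.
2θ = 16.23° or 180° − 16.23° = 163.8°, so θ = 8.114° or 81.89°.
The smaller angle is 8.114°.

8.114°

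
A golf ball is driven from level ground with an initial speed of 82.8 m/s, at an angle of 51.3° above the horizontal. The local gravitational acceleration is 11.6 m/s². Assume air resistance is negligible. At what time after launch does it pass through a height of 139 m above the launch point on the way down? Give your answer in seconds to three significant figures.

Components: vₓ = 82.80 cos 51.3° = 51.77 m/s, v_y0 = 82.80 sin 51.3° = 64.62 m/s.
Set y = v_y0 t − ½ g t² = 139: 5.800 t² − 64.62 t + 139 = 0.
t = [64.62 ± √(64.62² − 2·11.6·139)] / 11.6 = (64.62 ± 30.84) / 11.6, so t = 2.912 s or t = 8.229 s.
The descending-branch root is 8.229 s.

8.23 s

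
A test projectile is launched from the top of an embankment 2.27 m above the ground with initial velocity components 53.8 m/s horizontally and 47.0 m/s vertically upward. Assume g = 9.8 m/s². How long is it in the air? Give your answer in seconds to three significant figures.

Vertical motion (up positive, ground at y = 0): 4.900 t² − (47.00) t − 2.27 = 0, so t = (47.00 + √(47.00² + 2·9.80·2.27)) / 9.80 = (47.00 + 47.47) / 9.80 = 9.640 s.

9.64 s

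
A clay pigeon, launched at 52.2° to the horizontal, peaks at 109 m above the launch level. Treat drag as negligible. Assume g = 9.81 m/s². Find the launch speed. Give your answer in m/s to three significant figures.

58.5 m/s

At the peak v_y = 0, so v_y0 = √(2gH) = √(2 × 9.81 × 109) = 46.24 m/s.
v_y0 = v₀ sin θ ⇒ v₀ = 46.24 / sin 52.2° = 58.53 m/s.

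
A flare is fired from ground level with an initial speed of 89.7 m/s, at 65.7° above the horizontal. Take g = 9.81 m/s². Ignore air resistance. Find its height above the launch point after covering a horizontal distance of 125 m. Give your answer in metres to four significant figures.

220.6 m

vₓ = 89.70 cos 65.7° = 36.91 m/s; v_y0 = 89.70 sin 65.7° = 81.75 m/s.
x = vₓ t ⇒ t = 125/36.91 = 3.386 s.
Height: y = v_y0 t − ½ g t² = 81.75 × 3.386 − 4.905 × 3.386² = 276.8 − 56.25 = 220.6 m.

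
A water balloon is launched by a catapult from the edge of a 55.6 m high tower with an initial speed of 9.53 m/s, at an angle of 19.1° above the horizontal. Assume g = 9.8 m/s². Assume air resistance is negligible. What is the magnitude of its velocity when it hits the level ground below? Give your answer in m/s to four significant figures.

Horizontal component vₓ = 9.530 cos 19.1° = 9.005 m/s; vertical v_y0 = 9.530 sin 19.1° = 3.118 m/s.
With up positive and y = 0 at the ground: y(t) = 55.6 + (3.118) t − 4.900 t². Setting y = 0 and taking the positive root: t = [3.118 + √(3.118² + 2·9.80·55.6)] / 9.80 = (3.118 + 33.16) / 9.80 = 3.702 s.
Vertical velocity at impact: v_y = v_y0 − g t = 3.118 − 9.80 × 3.702 = −33.16 m/s.
Speed: |v| = √(vₓ² + v_y²) = √(9.005² + 33.16²) = 34.36 m/s.

34.36 m/s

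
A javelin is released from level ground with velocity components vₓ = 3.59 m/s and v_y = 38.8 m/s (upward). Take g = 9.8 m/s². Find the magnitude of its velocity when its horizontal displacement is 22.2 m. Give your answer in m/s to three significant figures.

22.1 m/s

At x = 22.2 m, t = x/vₓ = 22.2/3.590 = 6.184 s.
Vertical velocity there: v_y = v_y0 − g t = 38.80 − 9.80 × 6.184 = −21.80 m/s.
Speed: √(vₓ² + v_y²) = √(3.590² + 21.80²) = 22.10 m/s.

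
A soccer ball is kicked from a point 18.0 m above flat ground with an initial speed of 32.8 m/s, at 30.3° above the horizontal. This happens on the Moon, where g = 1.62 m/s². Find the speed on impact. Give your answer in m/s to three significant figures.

33.7 m/s

Components: vₓ = 32.80 cos 30.3° = 28.32 m/s, v_y0 = 32.80 sin 30.3° = 16.55 m/s.
With up positive and y = 0 at the ground: y(t) = 18.0 + (16.55) t − 0.8100 t². Setting y = 0 and taking the positive root: t = [16.55 + √(16.55² + 2·1.62·18.0)] / 1.62 = (16.55 + 18.23) / 1.62 = 21.47 s.
Vertical velocity at impact: v_y = v_y0 − g t = 16.55 − 1.62 × 21.47 = −18.23 m/s.
Speed: |v| = √(vₓ² + v_y²) = √(28.32² + 18.23²) = 33.68 m/s.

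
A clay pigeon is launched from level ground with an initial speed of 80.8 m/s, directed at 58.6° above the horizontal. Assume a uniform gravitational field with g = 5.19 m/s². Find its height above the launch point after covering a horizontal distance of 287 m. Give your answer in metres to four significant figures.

349.6 m

vₓ = 80.80 cos 58.6° = 42.10 m/s; v_y0 = 80.80 sin 58.6° = 68.97 m/s.
x = vₓ t ⇒ t = 287/42.10 = 6.817 s.
Height: y = v_y0 t − ½ g t² = 68.97 × 6.817 − 2.595 × 6.817² = 470.2 − 120.6 = 349.6 m.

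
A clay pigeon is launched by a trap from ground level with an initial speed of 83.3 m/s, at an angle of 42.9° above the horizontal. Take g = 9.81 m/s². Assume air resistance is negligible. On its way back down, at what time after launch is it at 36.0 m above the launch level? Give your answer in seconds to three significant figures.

10.9 s

Horizontal component vₓ = 83.30 cos 42.9° = 61.02 m/s; vertical v_y0 = 83.30 sin 42.9° = 56.70 m/s.
Require v_y0 t − ½ g t² = 36.0, i.e. 4.905 t² − 56.70 t + 36.0 = 0.
t = [56.70 ± √(56.70² − 2·9.81·36.0)] / 9.81 = (56.70 ± 50.09) / 9.81, so t = 0.6742 s or t = 10.89 s.
The descending-branch root is 10.89 s.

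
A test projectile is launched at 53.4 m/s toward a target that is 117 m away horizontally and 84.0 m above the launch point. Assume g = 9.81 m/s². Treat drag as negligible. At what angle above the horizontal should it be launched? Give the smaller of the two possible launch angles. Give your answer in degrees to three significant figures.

Trajectory: y = x tanθ − g x² (1 + tan²θ)/(2v₀²). With x = 117, y = 84.0, v₀ = 53.4, g = 9.81:
23.55 tan²θ − 117 tanθ + (107.5) = 0.
tanθ = [117 ± √(117² − 4 × 23.55 × (107.5))] / (2 × 23.55) = (117 ± 59.66) / 47.09, giving tanθ = 1.218 or 3.751.
θ = 50.60° or 75.07°; the smaller is 50.60°.

50.6°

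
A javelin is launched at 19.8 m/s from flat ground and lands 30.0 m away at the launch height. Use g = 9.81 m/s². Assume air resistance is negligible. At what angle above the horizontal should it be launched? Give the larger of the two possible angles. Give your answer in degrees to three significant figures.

65.7°

R = v₀² sin 2θ / g gives sin 2θ = gR/v₀² = 9.81·30.0/19.8² = 0.7507.
2θ = 48.65° or 180° − 48.65° = 131.3°, so θ = 24.33° or 65.67°.
The larger angle is 65.67°.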